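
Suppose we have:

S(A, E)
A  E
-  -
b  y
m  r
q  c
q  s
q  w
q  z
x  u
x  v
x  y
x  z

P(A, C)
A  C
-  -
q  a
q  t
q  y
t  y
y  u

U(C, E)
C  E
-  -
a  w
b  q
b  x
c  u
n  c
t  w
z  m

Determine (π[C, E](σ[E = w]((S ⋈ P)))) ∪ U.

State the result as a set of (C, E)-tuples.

S ⋈ P (natural join on A): {(q, c, a), (q, c, t), (q, c, y), (q, s, a), (q, s, t), (q, s, y), (q, w, a), (q, w, t), (q, w, y), (q, z, a), (q, z, t), (q, z, y)}
Apply σ_{E = w}; surviving tuples: {(q, w, a), (q, w, t), (q, w, y)}
Keep only column(s) C, E: {(a, w), (t, w), (y, w)}
Taking the union: {(a, w), (b, q), (b, x), (c, u), (n, c), (t, w), (y, w), (z, m)}

{(a, w), (b, q), (b, x), (c, u), (n, c), (t, w), (y, w), (z, m)}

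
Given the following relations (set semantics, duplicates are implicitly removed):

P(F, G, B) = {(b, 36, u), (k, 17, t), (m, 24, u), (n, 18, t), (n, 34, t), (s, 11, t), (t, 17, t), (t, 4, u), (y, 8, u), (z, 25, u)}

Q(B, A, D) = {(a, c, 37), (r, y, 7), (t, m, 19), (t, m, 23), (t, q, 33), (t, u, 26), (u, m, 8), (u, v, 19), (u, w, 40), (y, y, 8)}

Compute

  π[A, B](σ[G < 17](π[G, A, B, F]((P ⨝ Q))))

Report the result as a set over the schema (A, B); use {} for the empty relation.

{(m, t), (m, u), (q, t), (u, t), (v, u), (w, u)}

Joining P and Q on B yields {(b, 36, u, m, 8), (b, 36, u, v, 19), (b, 36, u, w, 40), (k, 17, t, m, 19), (k, 17, t, m, 23), (k, 17, t, q, 33), (k, 17, t, u, 26), (m, 24, u, m, 8), (m, 24, u, v, 19), (m, 24, u, w, 40), (n, 18, t, m, 19), (n, 18, t, m, 23), (n, 18, t, q, 33), (n, 18, t, u, 26), (n, 34, t, m, 19), (n, 34, t, m, 23), (n, 34, t, q, 33), (n, 34, t, u, 26), (s, 11, t, m, 19), (s, 11, t, m, 23), (s, 11, t, q, 33), (s, 11, t, u, 26), (t, 17, t, m, 19), (t, 17, t, m, 23), (t, 17, t, q, 33), (t, 17, t, u, 26), (t, 4, u, m, 8), (t, 4, u, v, 19), (t, 4, u, w, 40), (y, 8, u, m, 8), (y, 8, u, v, 19), (y, 8, u, w, 40), (z, 25, u, m, 8), (z, 25, u, v, 19), (z, 25, u, w, 40)}.
π_{G, A, B, F} gives {(11, m, t, s), (11, q, t, s), (11, u, t, s), (17, m, t, k), (17, m, t, t), (17, q, t, k), (17, q, t, t), (17, u, t, k), (17, u, t, t), (18, m, t, n), (18, q, t, n), (18, u, t, n), (24, m, u, m), (24, v, u, m), (24, w, u, m), (25, m, u, z), (25, v, u, z), (25, w, u, z), (34, m, t, n), (34, q, t, n), (34, u, t, n), (36, m, u, b), (36, v, u, b), (36, w, u, b), (4, m, u, t), (4, v, u, t), (4, w, u, t), (8, m, u, y), (8, v, u, y), (8, w, u, y)} (5 duplicate(s) eliminated).
Selection G < 17: {(11, m, t, s), (11, q, t, s), (11, u, t, s), (4, m, u, t), (4, v, u, t), (4, w, u, t), (8, m, u, y), (8, v, u, y), (8, w, u, y)}
π_{A, B} gives {(m, t), (m, u), (q, t), (u, t), (v, u), (w, u)} (3 duplicate(s) eliminated).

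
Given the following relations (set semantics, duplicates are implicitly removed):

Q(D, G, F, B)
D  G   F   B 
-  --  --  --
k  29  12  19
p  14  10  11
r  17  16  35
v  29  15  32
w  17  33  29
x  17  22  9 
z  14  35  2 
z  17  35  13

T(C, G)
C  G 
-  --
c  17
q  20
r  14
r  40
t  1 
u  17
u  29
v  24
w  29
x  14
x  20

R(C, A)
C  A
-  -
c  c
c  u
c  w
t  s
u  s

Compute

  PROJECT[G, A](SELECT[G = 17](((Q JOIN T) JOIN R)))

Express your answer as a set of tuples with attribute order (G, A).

{(17, c), (17, s), (17, u), (17, w)}

Joining Q and T on G yields {(k, 29, 12, 19, u), (k, 29, 12, 19, w), (p, 14, 10, 11, r), (p, 14, 10, 11, x), (r, 17, 16, 35, c), (r, 17, 16, 35, u), (v, 29, 15, 32, u), (v, 29, 15, 32, w), (w, 17, 33, 29, c), (w, 17, 33, 29, u), (x, 17, 22, 9, c), (x, 17, 22, 9, u), (z, 14, 35, 2, r), (z, 14, 35, 2, x), (z, 17, 35, 13, c), (z, 17, 35, 13, u)}.
Joining (Q JOIN T) and R on C yields {(k, 29, 12, 19, u, s), (r, 17, 16, 35, c, c), (r, 17, 16, 35, c, u), (r, 17, 16, 35, c, w), (r, 17, 16, 35, u, s), (v, 29, 15, 32, u, s), (w, 17, 33, 29, c, c), (w, 17, 33, 29, c, u), (w, 17, 33, 29, c, w), (w, 17, 33, 29, u, s), (x, 17, 22, 9, c, c), (x, 17, 22, 9, c, u), (x, 17, 22, 9, c, w), (x, 17, 22, 9, u, s), (z, 17, 35, 13, c, c), (z, 17, 35, 13, c, u), (z, 17, 35, 13, c, w), (z, 17, 35, 13, u, s)}.
Apply σ_{G = 17}; surviving tuples: {(r, 17, 16, 35, c, c), (r, 17, 16, 35, c, u), (r, 17, 16, 35, c, w), (r, 17, 16, 35, u, s), (w, 17, 33, 29, c, c), (w, 17, 33, 29, c, u), (w, 17, 33, 29, c, w), (w, 17, 33, 29, u, s), (x, 17, 22, 9, c, c), (x, 17, 22, 9, c, u), (x, 17, 22, 9, c, w), (x, 17, 22, 9, u, s), (z, 17, 35, 13, c, c), (z, 17, 35, 13, c, u), (z, 17, 35, 13, c, w), (z, 17, 35, 13, u, s)}
Projecting to G, A (12 duplicate(s) eliminated): {(17, c), (17, s), (17, u), (17, w)}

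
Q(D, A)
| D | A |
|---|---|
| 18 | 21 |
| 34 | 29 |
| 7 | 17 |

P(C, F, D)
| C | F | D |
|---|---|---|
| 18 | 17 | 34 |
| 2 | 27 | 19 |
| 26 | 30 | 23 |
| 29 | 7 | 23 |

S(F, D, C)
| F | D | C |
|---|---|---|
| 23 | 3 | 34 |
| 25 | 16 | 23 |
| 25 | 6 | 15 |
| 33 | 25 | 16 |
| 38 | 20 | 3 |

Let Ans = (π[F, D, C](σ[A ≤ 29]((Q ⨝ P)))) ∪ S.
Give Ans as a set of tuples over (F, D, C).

{(17, 34, 18), (23, 3, 34), (25, 16, 23), (25, 6, 15), (33, 25, 16), (38, 20, 3)}

Natural join on D: {(34, 29, 18, 17)}
Filtering on A ≤ 29 leaves {(34, 29, 18, 17)}.
Projecting to F, D, C: {(17, 34, 18)}
Set union of the two operands is {(17, 34, 18), (23, 3, 34), (25, 16, 23), (25, 6, 15), (33, 25, 16), (38, 20, 3)}.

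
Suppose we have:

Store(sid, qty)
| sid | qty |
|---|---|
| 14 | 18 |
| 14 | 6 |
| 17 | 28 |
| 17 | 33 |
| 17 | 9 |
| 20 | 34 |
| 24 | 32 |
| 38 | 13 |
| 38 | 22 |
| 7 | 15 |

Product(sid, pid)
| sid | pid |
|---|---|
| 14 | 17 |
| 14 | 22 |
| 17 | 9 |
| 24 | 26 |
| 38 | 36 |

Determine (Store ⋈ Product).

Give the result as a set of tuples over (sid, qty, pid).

{(14, 18, 17), (14, 18, 22), (14, 6, 17), (14, 6, 22), (17, 28, 9), (17, 33, 9), (17, 9, 9), (24, 32, 26), (38, 13, 36), (38, 22, 36)}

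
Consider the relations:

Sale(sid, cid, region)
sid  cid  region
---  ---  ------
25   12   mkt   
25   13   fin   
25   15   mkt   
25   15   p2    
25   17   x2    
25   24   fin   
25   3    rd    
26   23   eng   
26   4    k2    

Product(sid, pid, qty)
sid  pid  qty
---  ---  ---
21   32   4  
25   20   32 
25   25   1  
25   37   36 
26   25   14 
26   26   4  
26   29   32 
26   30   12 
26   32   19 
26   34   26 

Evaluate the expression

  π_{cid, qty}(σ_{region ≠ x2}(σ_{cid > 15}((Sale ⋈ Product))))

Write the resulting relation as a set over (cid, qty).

Sale ⋈ Product (natural join on sid): {(25, 12, mkt, 20, 32), (25, 12, mkt, 25, 1), (25, 12, mkt, 37, 36), (25, 13, fin, 20, 32), (25, 13, fin, 25, 1), (25, 13, fin, 37, 36), (25, 15, mkt, 20, 32), (25, 15, mkt, 25, 1), (25, 15, mkt, 37, 36), (25, 15, p2, 20, 32), (25, 15, p2, 25, 1), (25, 15, p2, 37, 36), (25, 17, x2, 20, 32), (25, 17, x2, 25, 1), (25, 17, x2, 37, 36), (25, 24, fin, 20, 32), (25, 24, fin, 25, 1), (25, 24, fin, 37, 36), (25, 3, rd, 20, 32), (25, 3, rd, 25, 1), (25, 3, rd, 37, 36), (26, 23, eng, 25, 14), (26, 23, eng, 26, 4), (26, 23, eng, 29, 32), (26, 23, eng, 30, 12), (26, 23, eng, 32, 19), (26, 23, eng, 34, 26), (26, 4, k2, 25, 14), (26, 4, k2, 26, 4), (26, 4, k2, 29, 32), (26, 4, k2, 30, 12), (26, 4, k2, 32, 19), (26, 4, k2, 34, 26)}
Apply σ_{cid > 15}; surviving tuples: {(25, 17, x2, 20, 32), (25, 17, x2, 25, 1), (25, 17, x2, 37, 36), (25, 24, fin, 20, 32), (25, 24, fin, 25, 1), (25, 24, fin, 37, 36), (26, 23, eng, 25, 14), (26, 23, eng, 26, 4), (26, 23, eng, 29, 32), (26, 23, eng, 30, 12), (26, 23, eng, 32, 19), (26, 23, eng, 34, 26)}
Apply σ_{region ≠ x2}; surviving tuples: {(25, 24, fin, 20, 32), (25, 24, fin, 25, 1), (25, 24, fin, 37, 36), (26, 23, eng, 25, 14), (26, 23, eng, 26, 4), (26, 23, eng, 29, 32), (26, 23, eng, 30, 12), (26, 23, eng, 32, 19), (26, 23, eng, 34, 26)}
π_{cid, qty} gives {(23, 12), (23, 14), (23, 19), (23, 26), (23, 32), (23, 4), (24, 1), (24, 32), (24, 36)}.

{(23, 12), (23, 14), (23, 19), (23, 26), (23, 32), (23, 4), (24, 1), (24, 32), (24, 36)}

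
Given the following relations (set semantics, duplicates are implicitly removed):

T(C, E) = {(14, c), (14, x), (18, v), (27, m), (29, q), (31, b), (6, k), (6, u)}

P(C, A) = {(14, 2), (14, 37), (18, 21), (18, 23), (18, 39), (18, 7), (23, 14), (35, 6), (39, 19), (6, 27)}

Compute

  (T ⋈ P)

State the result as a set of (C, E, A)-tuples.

{(14, c, 2), (14, c, 37), (14, x, 2), (14, x, 37), (18, v, 21), (18, v, 23), (18, v, 39), (18, v, 7), (6, k, 27), (6, u, 27)}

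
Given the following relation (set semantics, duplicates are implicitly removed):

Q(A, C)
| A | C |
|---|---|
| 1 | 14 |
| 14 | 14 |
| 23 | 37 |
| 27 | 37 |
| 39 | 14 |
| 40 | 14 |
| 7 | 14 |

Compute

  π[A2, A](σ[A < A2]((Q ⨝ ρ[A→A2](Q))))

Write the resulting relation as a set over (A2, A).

{(14, 1), (14, 7), (27, 23), (39, 1), (39, 14), (39, 7), (40, 1), (40, 14), (40, 39), (40, 7), (7, 1)}

ρ[A→A2]: schema becomes (A2, C); tuples unchanged.
Joining Q and ρ[A→A2](Q) on C yields {(1, 14, 1), (1, 14, 14), (1, 14, 39), (1, 14, 40), (1, 14, 7), (14, 14, 1), (14, 14, 14), (14, 14, 39), (14, 14, 40), (14, 14, 7), (23, 37, 23), (23, 37, 27), (27, 37, 23), (27, 37, 27), (39, 14, 1), (39, 14, 14), (39, 14, 39), (39, 14, 40), (39, 14, 7), (40, 14, 1), (40, 14, 14), (40, 14, 39), (40, 14, 40), (40, 14, 7), (7, 14, 1), (7, 14, 14), (7, 14, 39), (7, 14, 40), (7, 14, 7)}.
Filtering on A < A2 leaves {(1, 14, 14), (1, 14, 39), (1, 14, 40), (1, 14, 7), (14, 14, 39), (14, 14, 40), (23, 37, 27), (39, 14, 40), (7, 14, 14), (7, 14, 39), (7, 14, 40)}.
Projecting to A2, A: {(14, 1), (14, 7), (27, 23), (39, 1), (39, 14), (39, 7), (40, 1), (40, 14), (40, 39), (40, 7), (7, 1)}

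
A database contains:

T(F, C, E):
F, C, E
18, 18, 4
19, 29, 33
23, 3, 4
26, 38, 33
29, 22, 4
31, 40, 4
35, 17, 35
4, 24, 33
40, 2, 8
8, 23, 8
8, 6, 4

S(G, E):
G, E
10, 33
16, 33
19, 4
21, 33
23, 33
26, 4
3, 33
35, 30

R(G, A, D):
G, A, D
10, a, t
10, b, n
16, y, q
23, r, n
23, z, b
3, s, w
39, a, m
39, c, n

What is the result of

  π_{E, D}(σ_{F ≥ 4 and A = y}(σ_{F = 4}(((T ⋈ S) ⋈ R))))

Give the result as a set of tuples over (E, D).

Natural join on E: {(18, 18, 4, 19), (18, 18, 4, 26), (19, 29, 33, 10), (19, 29, 33, 16), (19, 29, 33, 21), (19, 29, 33, 23), (19, 29, 33, 3), (23, 3, 4, 19), (23, 3, 4, 26), (26, 38, 33, 10), (26, 38, 33, 16), (26, 38, 33, 21), (26, 38, 33, 23), (26, 38, 33, 3), (29, 22, 4, 19), (29, 22, 4, 26), (31, 40, 4, 19), (31, 40, 4, 26), (4, 24, 33, 10), (4, 24, 33, 16), (4, 24, 33, 21), (4, 24, 33, 23), (4, 24, 33, 3), (8, 6, 4, 19), (8, 6, 4, 26)}
Natural join on G: {(19, 29, 33, 10, a, t), (19, 29, 33, 10, b, n), (19, 29, 33, 16, y, q), (19, 29, 33, 23, r, n), (19, 29, 33, 23, z, b), (19, 29, 33, 3, s, w), (26, 38, 33, 10, a, t), (26, 38, 33, 10, b, n), (26, 38, 33, 16, y, q), (26, 38, 33, 23, r, n), (26, 38, 33, 23, z, b), (26, 38, 33, 3, s, w), (4, 24, 33, 10, a, t), (4, 24, 33, 10, b, n), (4, 24, 33, 16, y, q), (4, 24, 33, 23, r, n), (4, 24, 33, 23, z, b), (4, 24, 33, 3, s, w)}
Apply σ_{F = 4}; surviving tuples: {(4, 24, 33, 10, a, t), (4, 24, 33, 10, b, n), (4, 24, 33, 16, y, q), (4, 24, 33, 23, r, n), (4, 24, 33, 23, z, b), (4, 24, 33, 3, s, w)}
Apply σ_{F ≥ 4 and A = y}; surviving tuples: {(4, 24, 33, 16, y, q)}
Keep only column(s) E, D: {(33, q)}

{(33, q)}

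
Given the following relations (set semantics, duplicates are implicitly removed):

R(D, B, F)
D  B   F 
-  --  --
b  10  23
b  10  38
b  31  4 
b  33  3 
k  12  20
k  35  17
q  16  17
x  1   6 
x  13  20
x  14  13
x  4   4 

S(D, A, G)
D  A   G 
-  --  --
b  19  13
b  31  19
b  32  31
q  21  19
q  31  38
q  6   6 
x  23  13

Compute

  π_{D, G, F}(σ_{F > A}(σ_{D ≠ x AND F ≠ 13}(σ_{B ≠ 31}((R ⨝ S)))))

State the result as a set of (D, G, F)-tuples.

R ⋈ S (natural join on D): {(b, 10, 23, 19, 13), (b, 10, 23, 31, 19), (b, 10, 23, 32, 31), (b, 10, 38, 19, 13), (b, 10, 38, 31, 19), (b, 10, 38, 32, 31), (b, 31, 4, 19, 13), (b, 31, 4, 31, 19), (b, 31, 4, 32, 31), (b, 33, 3, 19, 13), (b, 33, 3, 31, 19), (b, 33, 3, 32, 31), (q, 16, 17, 21, 19), (q, 16, 17, 31, 38), (q, 16, 17, 6, 6), (x, 1, 6, 23, 13), (x, 13, 20, 23, 13), (x, 14, 13, 23, 13), (x, 4, 4, 23, 13)}
Selection B ≠ 31: {(b, 10, 23, 19, 13), (b, 10, 23, 31, 19), (b, 10, 23, 32, 31), (b, 10, 38, 19, 13), (b, 10, 38, 31, 19), (b, 10, 38, 32, 31), (b, 33, 3, 19, 13), (b, 33, 3, 31, 19), (b, 33, 3, 32, 31), (q, 16, 17, 21, 19), (q, 16, 17, 31, 38), (q, 16, 17, 6, 6), (x, 1, 6, 23, 13), (x, 13, 20, 23, 13), (x, 14, 13, 23, 13), (x, 4, 4, 23, 13)}
Selection D ≠ x AND F ≠ 13: {(b, 10, 23, 19, 13), (b, 10, 23, 31, 19), (b, 10, 23, 32, 31), (b, 10, 38, 19, 13), (b, 10, 38, 31, 19), (b, 10, 38, 32, 31), (b, 33, 3, 19, 13), (b, 33, 3, 31, 19), (b, 33, 3, 32, 31), (q, 16, 17, 21, 19), (q, 16, 17, 31, 38), (q, 16, 17, 6, 6)}
Selection F > A: {(b, 10, 23, 19, 13), (b, 10, 38, 19, 13), (b, 10, 38, 31, 19), (b, 10, 38, 32, 31), (q, 16, 17, 6, 6)}
π[D, G, F]: project onto (D, G, F) → {(b, 13, 23), (b, 13, 38), (b, 19, 38), (b, 31, 38), (q, 6, 17)}

{(b, 13, 23), (b, 13, 38), (b, 19, 38), (b, 31, 38), (q, 6, 17)}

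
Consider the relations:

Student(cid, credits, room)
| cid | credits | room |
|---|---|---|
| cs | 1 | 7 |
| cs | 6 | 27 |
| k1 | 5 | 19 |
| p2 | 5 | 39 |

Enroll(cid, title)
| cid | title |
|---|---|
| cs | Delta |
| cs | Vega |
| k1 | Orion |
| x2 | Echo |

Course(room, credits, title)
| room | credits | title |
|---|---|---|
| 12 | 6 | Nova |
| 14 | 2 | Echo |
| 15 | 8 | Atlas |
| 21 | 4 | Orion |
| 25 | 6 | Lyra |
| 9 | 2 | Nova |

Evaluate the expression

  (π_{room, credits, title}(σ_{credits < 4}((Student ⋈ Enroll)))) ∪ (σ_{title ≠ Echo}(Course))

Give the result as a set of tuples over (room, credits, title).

Natural join on cid: {(cs, 1, 7, Delta), (cs, 1, 7, Vega), (cs, 6, 27, Delta), (cs, 6, 27, Vega), (k1, 5, 19, Orion)}
Selection credits < 4: {(cs, 1, 7, Delta), (cs, 1, 7, Vega)}
Projecting to room, credits, title: {(7, 1, Delta), (7, 1, Vega)}
Selection title ≠ Echo: {(12, 6, Nova), (15, 8, Atlas), (21, 4, Orion), (25, 6, Lyra), (9, 2, Nova)}
Set union of the two operands is {(12, 6, Nova), (15, 8, Atlas), (21, 4, Orion), (25, 6, Lyra), (7, 1, Delta), (7, 1, Vega), (9, 2, Nova)}.

{(12, 6, Nova), (15, 8, Atlas), (21, 4, Orion), (25, 6, Lyra), (7, 1, Delta), (7, 1, Vega), (9, 2, Nova)}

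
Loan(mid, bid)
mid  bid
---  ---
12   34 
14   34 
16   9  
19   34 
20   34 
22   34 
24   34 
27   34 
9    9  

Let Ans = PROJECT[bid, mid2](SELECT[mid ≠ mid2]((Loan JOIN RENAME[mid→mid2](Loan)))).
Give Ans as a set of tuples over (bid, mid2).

{(34, 12), (34, 14), (34, 19), (34, 20), (34, 22), (34, 24), (34, 27), (9, 16), (9, 9)}

ρ[mid→mid2]: schema becomes (mid2, bid); tuples unchanged.
Joining Loan and RENAME[mid→mid2](Loan) on bid yields {(12, 34, 12), (12, 34, 14), (12, 34, 19), (12, 34, 20), (12, 34, 22), (12, 34, 24), (12, 34, 27), (14, 34, 12), (14, 34, 14), (14, 34, 19), (14, 34, 20), (14, 34, 22), (14, 34, 24), (14, 34, 27), (16, 9, 16), (16, 9, 9), (19, 34, 12), (19, 34, 14), (19, 34, 19), (19, 34, 20), (19, 34, 22), (19, 34, 24), (19, 34, 27), (20, 34, 12), (20, 34, 14), (20, 34, 19), (20, 34, 20), (20, 34, 22), (20, 34, 24), (20, 34, 27), (22, 34, 12), (22, 34, 14), (22, 34, 19), (22, 34, 20), (22, 34, 22), (22, 34, 24), (22, 34, 27), (24, 34, 12), (24, 34, 14), (24, 34, 19), (24, 34, 20), (24, 34, 22), (24, 34, 24), (24, 34, 27), (27, 34, 12), (27, 34, 14), (27, 34, 19), (27, 34, 20), (27, 34, 22), (27, 34, 24), (27, 34, 27), (9, 9, 16), (9, 9, 9)}.
Filtering on mid ≠ mid2 leaves {(12, 34, 14), (12, 34, 19), (12, 34, 20), (12, 34, 22), (12, 34, 24), (12, 34, 27), (14, 34, 12), (14, 34, 19), (14, 34, 20), (14, 34, 22), (14, 34, 24), (14, 34, 27), (16, 9, 9), (19, 34, 12), (19, 34, 14), (19, 34, 20), (19, 34, 22), (19, 34, 24), (19, 34, 27), (20, 34, 12), (20, 34, 14), (20, 34, 19), (20, 34, 22), (20, 34, 24), (20, 34, 27), (22, 34, 12), (22, 34, 14), (22, 34, 19), (22, 34, 20), (22, 34, 24), (22, 34, 27), (24, 34, 12), (24, 34, 14), (24, 34, 19), (24, 34, 20), (24, 34, 22), (24, 34, 27), (27, 34, 12), (27, 34, 14), (27, 34, 19), (27, 34, 20), (27, 34, 22), (27, 34, 24), (9, 9, 16)}.
π[bid, mid2]: project onto (bid, mid2) (35 duplicate(s) eliminated) → {(34, 12), (34, 14), (34, 19), (34, 20), (34, 22), (34, 24), (34, 27), (9, 16), (9, 9)}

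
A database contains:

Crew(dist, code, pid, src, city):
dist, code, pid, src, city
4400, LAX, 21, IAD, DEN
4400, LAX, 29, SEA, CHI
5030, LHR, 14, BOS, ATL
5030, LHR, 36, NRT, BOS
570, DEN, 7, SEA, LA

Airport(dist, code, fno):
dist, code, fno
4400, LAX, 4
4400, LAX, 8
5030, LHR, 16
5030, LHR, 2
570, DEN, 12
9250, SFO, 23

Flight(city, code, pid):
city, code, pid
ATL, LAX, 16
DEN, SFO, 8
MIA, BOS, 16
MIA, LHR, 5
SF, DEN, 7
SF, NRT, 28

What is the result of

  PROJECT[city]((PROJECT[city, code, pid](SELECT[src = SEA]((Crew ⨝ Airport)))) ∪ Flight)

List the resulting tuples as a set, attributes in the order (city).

{ATL, CHI, DEN, LA, MIA, SF}

Crew ⋈ Airport (natural join on dist, code): {(4400, LAX, 21, IAD, DEN, 4), (4400, LAX, 21, IAD, DEN, 8), (4400, LAX, 29, SEA, CHI, 4), (4400, LAX, 29, SEA, CHI, 8), (5030, LHR, 14, BOS, ATL, 16), (5030, LHR, 14, BOS, ATL, 2), (5030, LHR, 36, NRT, BOS, 16), (5030, LHR, 36, NRT, BOS, 2), (570, DEN, 7, SEA, LA, 12)}
σ[src = SEA]: keep tuples satisfying src = SEA → {(4400, LAX, 29, SEA, CHI, 4), (4400, LAX, 29, SEA, CHI, 8), (570, DEN, 7, SEA, LA, 12)}
π[city, code, pid]: project onto (city, code, pid) (1 duplicate(s) eliminated) → {(CHI, LAX, 29), (LA, DEN, 7)}
Set union of the two operands is {(ATL, LAX, 16), (CHI, LAX, 29), (DEN, SFO, 8), (LA, DEN, 7), (MIA, BOS, 16), (MIA, LHR, 5), (SF, DEN, 7), (SF, NRT, 28)}.
π[city]: project onto (city) (2 duplicate(s) eliminated) → {ATL, CHI, DEN, LA, MIA, SF}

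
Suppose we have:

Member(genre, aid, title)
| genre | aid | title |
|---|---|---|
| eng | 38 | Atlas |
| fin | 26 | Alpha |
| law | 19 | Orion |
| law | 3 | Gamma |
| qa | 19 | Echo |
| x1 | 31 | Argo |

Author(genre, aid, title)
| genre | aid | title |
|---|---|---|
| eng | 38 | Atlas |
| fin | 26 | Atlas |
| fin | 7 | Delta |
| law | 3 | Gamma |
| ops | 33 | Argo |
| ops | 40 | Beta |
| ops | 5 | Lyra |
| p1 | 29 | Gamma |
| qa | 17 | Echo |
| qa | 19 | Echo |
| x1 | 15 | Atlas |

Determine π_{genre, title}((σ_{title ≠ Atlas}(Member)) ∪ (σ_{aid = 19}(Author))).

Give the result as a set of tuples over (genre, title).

{(fin, Alpha), (law, Gamma), (law, Orion), (qa, Echo), (x1, Argo)}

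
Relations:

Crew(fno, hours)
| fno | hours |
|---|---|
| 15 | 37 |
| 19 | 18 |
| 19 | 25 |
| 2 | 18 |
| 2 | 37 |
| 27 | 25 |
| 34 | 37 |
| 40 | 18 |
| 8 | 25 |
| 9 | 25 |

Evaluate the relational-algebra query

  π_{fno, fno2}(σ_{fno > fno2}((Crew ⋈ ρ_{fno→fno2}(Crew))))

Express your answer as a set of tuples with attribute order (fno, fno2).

{(15, 2), (19, 2), (19, 8), (19, 9), (27, 19), (27, 8), (27, 9), (34, 15), (34, 2), (40, 19), (40, 2), (9, 8)}

ρ[fno→fno2]: schema becomes (fno2, hours); tuples unchanged.
Natural join on hours: {(15, 37, 15), (15, 37, 2), (15, 37, 34), (19, 18, 19), (19, 18, 2), (19, 18, 40), (19, 25, 19), (19, 25, 27), (19, 25, 8), (19, 25, 9), (2, 18, 19), (2, 18, 2), (2, 18, 40), (2, 37, 15), (2, 37, 2), (2, 37, 34), (27, 25, 19), (27, 25, 27), (27, 25, 8), (27, 25, 9), (34, 37, 15), (34, 37, 2), (34, 37, 34), (40, 18, 19), (40, 18, 2), (40, 18, 40), (8, 25, 19), (8, 25, 27), (8, 25, 8), (8, 25, 9), (9, 25, 19), (9, 25, 27), (9, 25, 8), (9, 25, 9)}
Filtering on fno > fno2 leaves {(15, 37, 2), (19, 18, 2), (19, 25, 8), (19, 25, 9), (27, 25, 19), (27, 25, 8), (27, 25, 9), (34, 37, 15), (34, 37, 2), (40, 18, 19), (40, 18, 2), (9, 25, 8)}.
π[fno, fno2]: project onto (fno, fno2) → {(15, 2), (19, 2), (19, 8), (19, 9), (27, 19), (27, 8), (27, 9), (34, 15), (34, 2), (40, 19), (40, 2), (9, 8)}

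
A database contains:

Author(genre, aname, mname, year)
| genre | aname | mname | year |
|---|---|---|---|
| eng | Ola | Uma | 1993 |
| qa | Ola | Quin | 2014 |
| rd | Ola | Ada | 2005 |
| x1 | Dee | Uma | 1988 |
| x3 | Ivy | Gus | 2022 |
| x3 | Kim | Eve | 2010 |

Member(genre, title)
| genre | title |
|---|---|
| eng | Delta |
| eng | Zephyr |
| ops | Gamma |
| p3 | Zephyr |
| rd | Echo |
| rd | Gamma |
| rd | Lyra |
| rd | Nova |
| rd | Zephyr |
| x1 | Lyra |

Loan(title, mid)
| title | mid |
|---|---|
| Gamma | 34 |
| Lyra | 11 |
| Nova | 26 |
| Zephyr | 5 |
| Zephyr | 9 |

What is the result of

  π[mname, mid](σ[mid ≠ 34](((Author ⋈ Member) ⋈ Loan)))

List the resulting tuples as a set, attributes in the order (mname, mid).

{(Ada, 11), (Ada, 26), (Ada, 5), (Ada, 9), (Uma, 11), (Uma, 5), (Uma, 9)}

Joining Author and Member on genre yields {(eng, Ola, Uma, 1993, Delta), (eng, Ola, Uma, 1993, Zephyr), (rd, Ola, Ada, 2005, Echo), (rd, Ola, Ada, 2005, Gamma), (rd, Ola, Ada, 2005, Lyra), (rd, Ola, Ada, 2005, Nova), (rd, Ola, Ada, 2005, Zephyr), (x1, Dee, Uma, 1988, Lyra)}.
Joining (Author ⋈ Member) and Loan on title yields {(eng, Ola, Uma, 1993, Zephyr, 5), (eng, Ola, Uma, 1993, Zephyr, 9), (rd, Ola, Ada, 2005, Gamma, 34), (rd, Ola, Ada, 2005, Lyra, 11), (rd, Ola, Ada, 2005, Nova, 26), (rd, Ola, Ada, 2005, Zephyr, 5), (rd, Ola, Ada, 2005, Zephyr, 9), (x1, Dee, Uma, 1988, Lyra, 11)}.
Filtering on mid ≠ 34 leaves {(eng, Ola, Uma, 1993, Zephyr, 5), (eng, Ola, Uma, 1993, Zephyr, 9), (rd, Ola, Ada, 2005, Lyra, 11), (rd, Ola, Ada, 2005, Nova, 26), (rd, Ola, Ada, 2005, Zephyr, 5), (rd, Ola, Ada, 2005, Zephyr, 9), (x1, Dee, Uma, 1988, Lyra, 11)}.
Keep only column(s) mname, mid: {(Ada, 11), (Ada, 26), (Ada, 5), (Ada, 9), (Uma, 11), (Uma, 5), (Uma, 9)}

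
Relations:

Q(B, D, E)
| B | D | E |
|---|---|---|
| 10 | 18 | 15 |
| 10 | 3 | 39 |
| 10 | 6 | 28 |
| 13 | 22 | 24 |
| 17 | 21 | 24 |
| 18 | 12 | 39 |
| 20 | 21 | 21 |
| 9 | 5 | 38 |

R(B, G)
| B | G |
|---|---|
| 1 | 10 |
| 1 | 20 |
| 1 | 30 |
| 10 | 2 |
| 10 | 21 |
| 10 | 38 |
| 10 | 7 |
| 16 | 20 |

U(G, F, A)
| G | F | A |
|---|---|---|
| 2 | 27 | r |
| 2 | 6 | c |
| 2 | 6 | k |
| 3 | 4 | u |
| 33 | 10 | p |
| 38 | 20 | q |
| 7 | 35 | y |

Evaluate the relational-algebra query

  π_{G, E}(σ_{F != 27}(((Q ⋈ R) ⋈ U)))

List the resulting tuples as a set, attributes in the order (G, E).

{(2, 15), (2, 28), (2, 39), (38, 15), (38, 28), (38, 39), (7, 15), (7, 28), (7, 39)}

Joining Q and R on B yields {(10, 18, 15, 2), (10, 18, 15, 21), (10, 18, 15, 38), (10, 18, 15, 7), (10, 3, 39, 2), (10, 3, 39, 21), (10, 3, 39, 38), (10, 3, 39, 7), (10, 6, 28, 2), (10, 6, 28, 21), (10, 6, 28, 38), (10, 6, 28, 7)}.
Joining (Q ⋈ R) and U on G yields {(10, 18, 15, 2, 27, r), (10, 18, 15, 2, 6, c), (10, 18, 15, 2, 6, k), (10, 18, 15, 38, 20, q), (10, 18, 15, 7, 35, y), (10, 3, 39, 2, 27, r), (10, 3, 39, 2, 6, c), (10, 3, 39, 2, 6, k), (10, 3, 39, 38, 20, q), (10, 3, 39, 7, 35, y), (10, 6, 28, 2, 27, r), (10, 6, 28, 2, 6, c), (10, 6, 28, 2, 6, k), (10, 6, 28, 38, 20, q), (10, 6, 28, 7, 35, y)}.
Apply σ_{F != 27}; surviving tuples: {(10, 18, 15, 2, 6, c), (10, 18, 15, 2, 6, k), (10, 18, 15, 38, 20, q), (10, 18, 15, 7, 35, y), (10, 3, 39, 2, 6, c), (10, 3, 39, 2, 6, k), (10, 3, 39, 38, 20, q), (10, 3, 39, 7, 35, y), (10, 6, 28, 2, 6, c), (10, 6, 28, 2, 6, k), (10, 6, 28, 38, 20, q), (10, 6, 28, 7, 35, y)}
Projecting to G, E (3 duplicate(s) eliminated): {(2, 15), (2, 28), (2, 39), (38, 15), (38, 28), (38, 39), (7, 15), (7, 28), (7, 39)}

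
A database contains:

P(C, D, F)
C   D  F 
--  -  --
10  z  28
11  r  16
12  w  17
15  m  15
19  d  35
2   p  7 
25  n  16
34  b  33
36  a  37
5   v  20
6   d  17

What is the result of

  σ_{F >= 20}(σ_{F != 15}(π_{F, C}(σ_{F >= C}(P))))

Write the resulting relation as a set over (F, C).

{(20, 5), (28, 10), (35, 19), (37, 36)}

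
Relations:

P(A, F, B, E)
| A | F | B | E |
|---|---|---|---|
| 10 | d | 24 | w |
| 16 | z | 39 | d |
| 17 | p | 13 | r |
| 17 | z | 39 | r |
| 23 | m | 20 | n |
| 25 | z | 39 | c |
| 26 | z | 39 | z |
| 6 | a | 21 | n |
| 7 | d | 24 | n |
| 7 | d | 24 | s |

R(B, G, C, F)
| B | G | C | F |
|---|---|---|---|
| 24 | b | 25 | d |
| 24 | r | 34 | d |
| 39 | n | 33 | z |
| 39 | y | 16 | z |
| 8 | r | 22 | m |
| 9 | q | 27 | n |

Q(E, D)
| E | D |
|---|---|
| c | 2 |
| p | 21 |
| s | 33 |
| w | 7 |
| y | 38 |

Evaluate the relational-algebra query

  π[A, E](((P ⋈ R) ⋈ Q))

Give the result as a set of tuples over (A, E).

P ⋈ R (natural join on F, B): {(10, d, 24, w, b, 25), (10, d, 24, w, r, 34), (16, z, 39, d, n, 33), (16, z, 39, d, y, 16), (17, z, 39, r, n, 33), (17, z, 39, r, y, 16), (25, z, 39, c, n, 33), (25, z, 39, c, y, 16), (26, z, 39, z, n, 33), (26, z, 39, z, y, 16), (7, d, 24, n, b, 25), (7, d, 24, n, r, 34), (7, d, 24, s, b, 25), (7, d, 24, s, r, 34)}
(P ⋈ R) ⋈ Q (natural join on E): {(10, d, 24, w, b, 25, 7), (10, d, 24, w, r, 34, 7), (25, z, 39, c, n, 33, 2), (25, z, 39, c, y, 16, 2), (7, d, 24, s, b, 25, 33), (7, d, 24, s, r, 34, 33)}
Keep only column(s) A, E (3 duplicate(s) eliminated): {(10, w), (25, c), (7, s)}

{(10, w), (25, c), (7, s)}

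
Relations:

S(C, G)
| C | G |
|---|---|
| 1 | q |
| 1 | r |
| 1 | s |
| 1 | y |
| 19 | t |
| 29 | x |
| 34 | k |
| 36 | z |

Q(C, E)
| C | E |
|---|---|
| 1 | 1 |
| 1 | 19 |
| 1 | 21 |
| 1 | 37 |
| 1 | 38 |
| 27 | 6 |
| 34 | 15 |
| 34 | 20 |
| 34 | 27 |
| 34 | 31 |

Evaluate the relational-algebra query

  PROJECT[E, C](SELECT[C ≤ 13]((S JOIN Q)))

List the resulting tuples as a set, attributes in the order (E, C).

Natural join on C: {(1, q, 1), (1, q, 19), (1, q, 21), (1, q, 37), (1, q, 38), (1, r, 1), (1, r, 19), (1, r, 21), (1, r, 37), (1, r, 38), (1, s, 1), (1, s, 19), (1, s, 21), (1, s, 37), (1, s, 38), (1, y, 1), (1, y, 19), (1, y, 21), (1, y, 37), (1, y, 38), (34, k, 15), (34, k, 20), (34, k, 27), (34, k, 31)}
Apply σ_{C ≤ 13}; surviving tuples: {(1, q, 1), (1, q, 19), (1, q, 21), (1, q, 37), (1, q, 38), (1, r, 1), (1, r, 19), (1, r, 21), (1, r, 37), (1, r, 38), (1, s, 1), (1, s, 19), (1, s, 21), (1, s, 37), (1, s, 38), (1, y, 1), (1, y, 19), (1, y, 21), (1, y, 37), (1, y, 38)}
Keep only column(s) E, C (15 duplicate(s) eliminated): {(1, 1), (19, 1), (21, 1), (37, 1), (38, 1)}

{(1, 1), (19, 1), (21, 1), (37, 1), (38, 1)}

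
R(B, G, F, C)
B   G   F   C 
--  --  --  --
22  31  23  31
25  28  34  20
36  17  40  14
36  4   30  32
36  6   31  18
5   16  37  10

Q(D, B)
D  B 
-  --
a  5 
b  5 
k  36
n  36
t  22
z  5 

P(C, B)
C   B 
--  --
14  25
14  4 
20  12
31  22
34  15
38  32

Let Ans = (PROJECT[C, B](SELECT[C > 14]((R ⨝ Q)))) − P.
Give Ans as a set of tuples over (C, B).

{(18, 36), (32, 36)}

R ⋈ Q (natural join on B): {(22, 31, 23, 31, t), (36, 17, 40, 14, k), (36, 17, 40, 14, n), (36, 4, 30, 32, k), (36, 4, 30, 32, n), (36, 6, 31, 18, k), (36, 6, 31, 18, n), (5, 16, 37, 10, a), (5, 16, 37, 10, b), (5, 16, 37, 10, z)}
Selection C > 14: {(22, 31, 23, 31, t), (36, 4, 30, 32, k), (36, 4, 30, 32, n), (36, 6, 31, 18, k), (36, 6, 31, 18, n)}
Keep only column(s) C, B (2 duplicate(s) eliminated): {(18, 36), (31, 22), (32, 36)}
Difference: {(18, 36), (31, 22), (32, 36)} with {(14, 25), (14, 4), (20, 12), (31, 22), (34, 15), (38, 32)} → {(18, 36), (32, 36)}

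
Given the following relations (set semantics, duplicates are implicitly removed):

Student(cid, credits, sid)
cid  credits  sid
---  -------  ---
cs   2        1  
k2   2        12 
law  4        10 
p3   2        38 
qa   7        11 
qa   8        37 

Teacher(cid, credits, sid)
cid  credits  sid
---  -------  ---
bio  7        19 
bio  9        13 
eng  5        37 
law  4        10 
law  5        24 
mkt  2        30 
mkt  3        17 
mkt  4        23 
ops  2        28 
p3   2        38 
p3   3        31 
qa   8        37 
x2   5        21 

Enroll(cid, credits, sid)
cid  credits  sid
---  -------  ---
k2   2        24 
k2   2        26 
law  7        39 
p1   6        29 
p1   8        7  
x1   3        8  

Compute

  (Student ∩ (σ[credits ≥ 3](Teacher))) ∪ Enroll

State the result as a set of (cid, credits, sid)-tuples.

Filtering on credits ≥ 3 leaves {(bio, 7, 19), (bio, 9, 13), (eng, 5, 37), (law, 4, 10), (law, 5, 24), (mkt, 3, 17), (mkt, 4, 23), (p3, 3, 31), (qa, 8, 37), (x2, 5, 21)}.
Taking the intersection: {(law, 4, 10), (qa, 8, 37)}
Taking the union: {(k2, 2, 24), (k2, 2, 26), (law, 4, 10), (law, 7, 39), (p1, 6, 29), (p1, 8, 7), (qa, 8, 37), (x1, 3, 8)}

{(k2, 2, 24), (k2, 2, 26), (law, 4, 10), (law, 7, 39), (p1, 6, 29), (p1, 8, 7), (qa, 8, 37), (x1, 3, 8)}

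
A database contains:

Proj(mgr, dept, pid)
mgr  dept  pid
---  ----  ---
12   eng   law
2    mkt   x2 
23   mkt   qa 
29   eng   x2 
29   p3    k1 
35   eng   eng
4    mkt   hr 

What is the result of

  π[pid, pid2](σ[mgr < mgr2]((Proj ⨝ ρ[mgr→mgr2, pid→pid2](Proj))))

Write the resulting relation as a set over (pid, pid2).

ρ[mgr→mgr2, pid→pid2]: schema becomes (mgr2, dept, pid2); tuples unchanged.
Proj ⋈ ρ[mgr→mgr2, pid→pid2](Proj) (natural join on dept): {(12, eng, law, 12, law), (12, eng, law, 29, x2), (12, eng, law, 35, eng), (2, mkt, x2, 2, x2), (2, mkt, x2, 23, qa), (2, mkt, x2, 4, hr), (23, mkt, qa, 2, x2), (23, mkt, qa, 23, qa), (23, mkt, qa, 4, hr), (29, eng, x2, 12, law), (29, eng, x2, 29, x2), (29, eng, x2, 35, eng), (29, p3, k1, 29, k1), (35, eng, eng, 12, law), (35, eng, eng, 29, x2), (35, eng, eng, 35, eng), (4, mkt, hr, 2, x2), (4, mkt, hr, 23, qa), (4, mkt, hr, 4, hr)}
σ[mgr < mgr2]: keep tuples satisfying mgr < mgr2 → {(12, eng, law, 29, x2), (12, eng, law, 35, eng), (2, mkt, x2, 23, qa), (2, mkt, x2, 4, hr), (29, eng, x2, 35, eng), (4, mkt, hr, 23, qa)}
π[pid, pid2]: project onto (pid, pid2) → {(hr, qa), (law, eng), (law, x2), (x2, eng), (x2, hr), (x2, qa)}

{(hr, qa), (law, eng), (law, x2), (x2, eng), (x2, hr), (x2, qa)}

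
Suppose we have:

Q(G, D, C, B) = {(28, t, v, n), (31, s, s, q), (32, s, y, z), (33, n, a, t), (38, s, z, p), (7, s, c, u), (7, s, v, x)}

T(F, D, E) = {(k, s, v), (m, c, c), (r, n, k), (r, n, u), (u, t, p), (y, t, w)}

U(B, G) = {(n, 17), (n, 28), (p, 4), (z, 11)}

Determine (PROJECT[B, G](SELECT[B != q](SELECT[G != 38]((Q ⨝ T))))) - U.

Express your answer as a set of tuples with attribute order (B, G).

{(t, 33), (u, 7), (x, 7), (z, 32)}

Q ⋈ T (natural join on D): {(28, t, v, n, u, p), (28, t, v, n, y, w), (31, s, s, q, k, v), (32, s, y, z, k, v), (33, n, a, t, r, k), (33, n, a, t, r, u), (38, s, z, p, k, v), (7, s, c, u, k, v), (7, s, v, x, k, v)}
Filtering on G != 38 leaves {(28, t, v, n, u, p), (28, t, v, n, y, w), (31, s, s, q, k, v), (32, s, y, z, k, v), (33, n, a, t, r, k), (33, n, a, t, r, u), (7, s, c, u, k, v), (7, s, v, x, k, v)}.
Filtering on B != q leaves {(28, t, v, n, u, p), (28, t, v, n, y, w), (32, s, y, z, k, v), (33, n, a, t, r, k), (33, n, a, t, r, u), (7, s, c, u, k, v), (7, s, v, x, k, v)}.
Projecting to B, G (2 duplicate(s) eliminated): {(n, 28), (t, 33), (u, 7), (x, 7), (z, 32)}
Set difference of the two operands is {(t, 33), (u, 7), (x, 7), (z, 32)}.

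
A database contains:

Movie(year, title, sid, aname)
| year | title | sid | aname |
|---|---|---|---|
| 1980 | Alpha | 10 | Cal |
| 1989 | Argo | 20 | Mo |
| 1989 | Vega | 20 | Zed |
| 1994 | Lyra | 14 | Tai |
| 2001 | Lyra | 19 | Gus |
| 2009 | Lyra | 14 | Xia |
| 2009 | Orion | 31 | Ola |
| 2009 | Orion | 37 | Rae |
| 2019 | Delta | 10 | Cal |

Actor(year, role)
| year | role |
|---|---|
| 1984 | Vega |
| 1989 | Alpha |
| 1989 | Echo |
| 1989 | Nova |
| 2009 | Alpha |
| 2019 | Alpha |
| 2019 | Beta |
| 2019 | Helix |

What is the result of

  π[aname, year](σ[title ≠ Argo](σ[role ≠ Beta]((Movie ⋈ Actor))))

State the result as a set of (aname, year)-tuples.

{(Cal, 2019), (Ola, 2009), (Rae, 2009), (Xia, 2009), (Zed, 1989)}

Joining Movie and Actor on year yields {(1989, Argo, 20, Mo, Alpha), (1989, Argo, 20, Mo, Echo), (1989, Argo, 20, Mo, Nova), (1989, Vega, 20, Zed, Alpha), (1989, Vega, 20, Zed, Echo), (1989, Vega, 20, Zed, Nova), (2009, Lyra, 14, Xia, Alpha), (2009, Orion, 31, Ola, Alpha), (2009, Orion, 37, Rae, Alpha), (2019, Delta, 10, Cal, Alpha), (2019, Delta, 10, Cal, Beta), (2019, Delta, 10, Cal, Helix)}.
Selection role ≠ Beta: {(1989, Argo, 20, Mo, Alpha), (1989, Argo, 20, Mo, Echo), (1989, Argo, 20, Mo, Nova), (1989, Vega, 20, Zed, Alpha), (1989, Vega, 20, Zed, Echo), (1989, Vega, 20, Zed, Nova), (2009, Lyra, 14, Xia, Alpha), (2009, Orion, 31, Ola, Alpha), (2009, Orion, 37, Rae, Alpha), (2019, Delta, 10, Cal, Alpha), (2019, Delta, 10, Cal, Helix)}
Selection title ≠ Argo: {(1989, Vega, 20, Zed, Alpha), (1989, Vega, 20, Zed, Echo), (1989, Vega, 20, Zed, Nova), (2009, Lyra, 14, Xia, Alpha), (2009, Orion, 31, Ola, Alpha), (2009, Orion, 37, Rae, Alpha), (2019, Delta, 10, Cal, Alpha), (2019, Delta, 10, Cal, Helix)}
π[aname, year]: project onto (aname, year) (3 duplicate(s) eliminated) → {(Cal, 2019), (Ola, 2009), (Rae, 2009), (Xia, 2009), (Zed, 1989)}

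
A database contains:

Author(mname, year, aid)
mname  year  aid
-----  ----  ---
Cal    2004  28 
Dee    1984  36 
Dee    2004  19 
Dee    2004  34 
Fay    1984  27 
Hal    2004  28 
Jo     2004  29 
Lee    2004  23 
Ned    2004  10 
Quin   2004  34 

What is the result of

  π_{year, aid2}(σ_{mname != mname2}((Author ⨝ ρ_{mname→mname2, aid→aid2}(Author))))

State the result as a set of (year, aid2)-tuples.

{(1984, 27), (1984, 36), (2004, 10), (2004, 19), (2004, 23), (2004, 28), (2004, 29), (2004, 34)}

ρ[mname→mname2, aid→aid2]: schema becomes (mname2, year, aid2); tuples unchanged.
Joining Author and ρ_{mname→mname2, aid→aid2}(Author) on year yields {(Cal, 2004, 28, Cal, 28), (Cal, 2004, 28, Dee, 19), (Cal, 2004, 28, Dee, 34), (Cal, 2004, 28, Hal, 28), (Cal, 2004, 28, Jo, 29), (Cal, 2004, 28, Lee, 23), (Cal, 2004, 28, Ned, 10), (Cal, 2004, 28, Quin, 34), (Dee, 1984, 36, Dee, 36), (Dee, 1984, 36, Fay, 27), (Dee, 2004, 19, Cal, 28), (Dee, 2004, 19, Dee, 19), (Dee, 2004, 19, Dee, 34), (Dee, 2004, 19, Hal, 28), (Dee, 2004, 19, Jo, 29), (Dee, 2004, 19, Lee, 23), (Dee, 2004, 19, Ned, 10), (Dee, 2004, 19, Quin, 34), (Dee, 2004, 34, Cal, 28), (Dee, 2004, 34, Dee, 19), (Dee, 2004, 34, Dee, 34), (Dee, 2004, 34, Hal, 28), (Dee, 2004, 34, Jo, 29), (Dee, 2004, 34, Lee, 23), (Dee, 2004, 34, Ned, 10), (Dee, 2004, 34, Quin, 34), (Fay, 1984, 27, Dee, 36), (Fay, 1984, 27, Fay, 27), (Hal, 2004, 28, Cal, 28), (Hal, 2004, 28, Dee, 19), (Hal, 2004, 28, Dee, 34), (Hal, 2004, 28, Hal, 28), (Hal, 2004, 28, Jo, 29), (Hal, 2004, 28, Lee, 23), (Hal, 2004, 28, Ned, 10), (Hal, 2004, 28, Quin, 34), (Jo, 2004, 29, Cal, 28), (Jo, 2004, 29, Dee, 19), (Jo, 2004, 29, Dee, 34), (Jo, 2004, 29, Hal, 28), (Jo, 2004, 29, Jo, 29), (Jo, 2004, 29, Lee, 23), (Jo, 2004, 29, Ned, 10), (Jo, 2004, 29, Quin, 34), (Lee, 2004, 23, Cal, 28), (Lee, 2004, 23, Dee, 19), (Lee, 2004, 23, Dee, 34), (Lee, 2004, 23, Hal, 28), (Lee, 2004, 23, Jo, 29), (Lee, 2004, 23, Lee, 23), (Lee, 2004, 23, Ned, 10), (Lee, 2004, 23, Quin, 34), (Ned, 2004, 10, Cal, 28), (Ned, 2004, 10, Dee, 19), (Ned, 2004, 10, Dee, 34), (Ned, 2004, 10, Hal, 28), (Ned, 2004, 10, Jo, 29), (Ned, 2004, 10, Lee, 23), (Ned, 2004, 10, Ned, 10), (Ned, 2004, 10, Quin, 34), (Quin, 2004, 34, Cal, 28), (Quin, 2004, 34, Dee, 19), (Quin, 2004, 34, Dee, 34), (Quin, 2004, 34, Hal, 28), (Quin, 2004, 34, Jo, 29), (Quin, 2004, 34, Lee, 23), (Quin, 2004, 34, Ned, 10), (Quin, 2004, 34, Quin, 34)}.
σ[mname != mname2]: keep tuples satisfying mname != mname2 → {(Cal, 2004, 28, Dee, 19), (Cal, 2004, 28, Dee, 34), (Cal, 2004, 28, Hal, 28), (Cal, 2004, 28, Jo, 29), (Cal, 2004, 28, Lee, 23), (Cal, 2004, 28, Ned, 10), (Cal, 2004, 28, Quin, 34), (Dee, 1984, 36, Fay, 27), (Dee, 2004, 19, Cal, 28), (Dee, 2004, 19, Hal, 28), (Dee, 2004, 19, Jo, 29), (Dee, 2004, 19, Lee, 23), (Dee, 2004, 19, Ned, 10), (Dee, 2004, 19, Quin, 34), (Dee, 2004, 34, Cal, 28), (Dee, 2004, 34, Hal, 28), (Dee, 2004, 34, Jo, 29), (Dee, 2004, 34, Lee, 23), (Dee, 2004, 34, Ned, 10), (Dee, 2004, 34, Quin, 34), (Fay, 1984, 27, Dee, 36), (Hal, 2004, 28, Cal, 28), (Hal, 2004, 28, Dee, 19), (Hal, 2004, 28, Dee, 34), (Hal, 2004, 28, Jo, 29), (Hal, 2004, 28, Lee, 23), (Hal, 2004, 28, Ned, 10), (Hal, 2004, 28, Quin, 34), (Jo, 2004, 29, Cal, 28), (Jo, 2004, 29, Dee, 19), (Jo, 2004, 29, Dee, 34), (Jo, 2004, 29, Hal, 28), (Jo, 2004, 29, Lee, 23), (Jo, 2004, 29, Ned, 10), (Jo, 2004, 29, Quin, 34), (Lee, 2004, 23, Cal, 28), (Lee, 2004, 23, Dee, 19), (Lee, 2004, 23, Dee, 34), (Lee, 2004, 23, Hal, 28), (Lee, 2004, 23, Jo, 29), (Lee, 2004, 23, Ned, 10), (Lee, 2004, 23, Quin, 34), (Ned, 2004, 10, Cal, 28), (Ned, 2004, 10, Dee, 19), (Ned, 2004, 10, Dee, 34), (Ned, 2004, 10, Hal, 28), (Ned, 2004, 10, Jo, 29), (Ned, 2004, 10, Lee, 23), (Ned, 2004, 10, Quin, 34), (Quin, 2004, 34, Cal, 28), (Quin, 2004, 34, Dee, 19), (Quin, 2004, 34, Dee, 34), (Quin, 2004, 34, Hal, 28), (Quin, 2004, 34, Jo, 29), (Quin, 2004, 34, Lee, 23), (Quin, 2004, 34, Ned, 10)}
π[year, aid2]: project onto (year, aid2) (48 duplicate(s) eliminated) → {(1984, 27), (1984, 36), (2004, 10), (2004, 19), (2004, 23), (2004, 28), (2004, 29), (2004, 34)}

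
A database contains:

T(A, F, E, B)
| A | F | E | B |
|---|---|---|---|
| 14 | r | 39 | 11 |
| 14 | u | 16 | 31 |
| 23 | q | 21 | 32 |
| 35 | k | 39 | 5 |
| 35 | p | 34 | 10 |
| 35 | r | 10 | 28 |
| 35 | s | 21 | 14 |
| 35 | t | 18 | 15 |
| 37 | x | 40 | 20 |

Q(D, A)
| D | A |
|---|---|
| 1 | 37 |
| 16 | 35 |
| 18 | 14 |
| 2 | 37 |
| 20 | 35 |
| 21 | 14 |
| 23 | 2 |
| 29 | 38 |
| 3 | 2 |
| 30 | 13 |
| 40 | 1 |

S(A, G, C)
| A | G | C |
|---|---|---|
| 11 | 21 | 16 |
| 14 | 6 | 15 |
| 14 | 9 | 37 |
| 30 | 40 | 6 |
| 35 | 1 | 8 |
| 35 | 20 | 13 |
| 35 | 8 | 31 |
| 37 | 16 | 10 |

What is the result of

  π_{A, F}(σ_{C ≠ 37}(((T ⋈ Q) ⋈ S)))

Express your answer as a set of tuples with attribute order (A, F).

Joining T and Q on A yields {(14, r, 39, 11, 18), (14, r, 39, 11, 21), (14, u, 16, 31, 18), (14, u, 16, 31, 21), (35, k, 39, 5, 16), (35, k, 39, 5, 20), (35, p, 34, 10, 16), (35, p, 34, 10, 20), (35, r, 10, 28, 16), (35, r, 10, 28, 20), (35, s, 21, 14, 16), (35, s, 21, 14, 20), (35, t, 18, 15, 16), (35, t, 18, 15, 20), (37, x, 40, 20, 1), (37, x, 40, 20, 2)}.
Joining (T ⋈ Q) and S on A yields {(14, r, 39, 11, 18, 6, 15), (14, r, 39, 11, 18, 9, 37), (14, r, 39, 11, 21, 6, 15), (14, r, 39, 11, 21, 9, 37), (14, u, 16, 31, 18, 6, 15), (14, u, 16, 31, 18, 9, 37), (14, u, 16, 31, 21, 6, 15), (14, u, 16, 31, 21, 9, 37), (35, k, 39, 5, 16, 1, 8), (35, k, 39, 5, 16, 20, 13), (35, k, 39, 5, 16, 8, 31), (35, k, 39, 5, 20, 1, 8), (35, k, 39, 5, 20, 20, 13), (35, k, 39, 5, 20, 8, 31), (35, p, 34, 10, 16, 1, 8), (35, p, 34, 10, 16, 20, 13), (35, p, 34, 10, 16, 8, 31), (35, p, 34, 10, 20, 1, 8), (35, p, 34, 10, 20, 20, 13), (35, p, 34, 10, 20, 8, 31), (35, r, 10, 28, 16, 1, 8), (35, r, 10, 28, 16, 20, 13), (35, r, 10, 28, 16, 8, 31), (35, r, 10, 28, 20, 1, 8), (35, r, 10, 28, 20, 20, 13), (35, r, 10, 28, 20, 8, 31), (35, s, 21, 14, 16, 1, 8), (35, s, 21, 14, 16, 20, 13), (35, s, 21, 14, 16, 8, 31), (35, s, 21, 14, 20, 1, 8), (35, s, 21, 14, 20, 20, 13), (35, s, 21, 14, 20, 8, 31), (35, t, 18, 15, 16, 1, 8), (35, t, 18, 15, 16, 20, 13), (35, t, 18, 15, 16, 8, 31), (35, t, 18, 15, 20, 1, 8), (35, t, 18, 15, 20, 20, 13), (35, t, 18, 15, 20, 8, 31), (37, x, 40, 20, 1, 16, 10), (37, x, 40, 20, 2, 16, 10)}.
Apply σ_{C ≠ 37}; surviving tuples: {(14, r, 39, 11, 18, 6, 15), (14, r, 39, 11, 21, 6, 15), (14, u, 16, 31, 18, 6, 15), (14, u, 16, 31, 21, 6, 15), (35, k, 39, 5, 16, 1, 8), (35, k, 39, 5, 16, 20, 13), (35, k, 39, 5, 16, 8, 31), (35, k, 39, 5, 20, 1, 8), (35, k, 39, 5, 20, 20, 13), (35, k, 39, 5, 20, 8, 31), (35, p, 34, 10, 16, 1, 8), (35, p, 34, 10, 16, 20, 13), (35, p, 34, 10, 16, 8, 31), (35, p, 34, 10, 20, 1, 8), (35, p, 34, 10, 20, 20, 13), (35, p, 34, 10, 20, 8, 31), (35, r, 10, 28, 16, 1, 8), (35, r, 10, 28, 16, 20, 13), (35, r, 10, 28, 16, 8, 31), (35, r, 10, 28, 20, 1, 8), (35, r, 10, 28, 20, 20, 13), (35, r, 10, 28, 20, 8, 31), (35, s, 21, 14, 16, 1, 8), (35, s, 21, 14, 16, 20, 13), (35, s, 21, 14, 16, 8, 31), (35, s, 21, 14, 20, 1, 8), (35, s, 21, 14, 20, 20, 13), (35, s, 21, 14, 20, 8, 31), (35, t, 18, 15, 16, 1, 8), (35, t, 18, 15, 16, 20, 13), (35, t, 18, 15, 16, 8, 31), (35, t, 18, 15, 20, 1, 8), (35, t, 18, 15, 20, 20, 13), (35, t, 18, 15, 20, 8, 31), (37, x, 40, 20, 1, 16, 10), (37, x, 40, 20, 2, 16, 10)}
π_{A, F} gives {(14, r), (14, u), (35, k), (35, p), (35, r), (35, s), (35, t), (37, x)} (28 duplicate(s) eliminated).

{(14, r), (14, u), (35, k), (35, p), (35, r), (35, s), (35, t), (37, x)}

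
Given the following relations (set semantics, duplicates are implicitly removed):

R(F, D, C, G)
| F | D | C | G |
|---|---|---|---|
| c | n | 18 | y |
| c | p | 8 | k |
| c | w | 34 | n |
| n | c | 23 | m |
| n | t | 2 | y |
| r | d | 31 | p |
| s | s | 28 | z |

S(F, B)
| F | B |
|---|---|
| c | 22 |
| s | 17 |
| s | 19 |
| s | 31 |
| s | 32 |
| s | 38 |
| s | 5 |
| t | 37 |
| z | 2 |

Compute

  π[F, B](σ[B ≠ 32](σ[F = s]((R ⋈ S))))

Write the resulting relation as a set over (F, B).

{(s, 17), (s, 19), (s, 31), (s, 38), (s, 5)}

Natural join on F: {(c, n, 18, y, 22), (c, p, 8, k, 22), (c, w, 34, n, 22), (s, s, 28, z, 17), (s, s, 28, z, 19), (s, s, 28, z, 31), (s, s, 28, z, 32), (s, s, 28, z, 38), (s, s, 28, z, 5)}
Apply σ_{F = s}; surviving tuples: {(s, s, 28, z, 17), (s, s, 28, z, 19), (s, s, 28, z, 31), (s, s, 28, z, 32), (s, s, 28, z, 38), (s, s, 28, z, 5)}
Apply σ_{B ≠ 32}; surviving tuples: {(s, s, 28, z, 17), (s, s, 28, z, 19), (s, s, 28, z, 31), (s, s, 28, z, 38), (s, s, 28, z, 5)}
π_{F, B} gives {(s, 17), (s, 19), (s, 31), (s, 38), (s, 5)}.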